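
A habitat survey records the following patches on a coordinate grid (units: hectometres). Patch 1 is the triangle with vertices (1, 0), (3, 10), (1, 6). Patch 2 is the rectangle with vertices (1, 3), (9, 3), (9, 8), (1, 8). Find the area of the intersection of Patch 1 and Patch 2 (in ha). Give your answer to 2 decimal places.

4.50

The intersection is the polygon with vertices (1.6,3), (1,3), (1,6), (2,8), (2.6,8).
By the shoelace formula its area is 4.50.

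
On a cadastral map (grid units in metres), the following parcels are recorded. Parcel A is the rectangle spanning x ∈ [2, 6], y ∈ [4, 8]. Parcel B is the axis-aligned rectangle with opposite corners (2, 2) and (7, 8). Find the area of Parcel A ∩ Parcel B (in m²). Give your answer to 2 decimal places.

16.00

|Parcel A∩Parcel B|: x∈[2,6], y∈[4,8] → 4·4 = 16.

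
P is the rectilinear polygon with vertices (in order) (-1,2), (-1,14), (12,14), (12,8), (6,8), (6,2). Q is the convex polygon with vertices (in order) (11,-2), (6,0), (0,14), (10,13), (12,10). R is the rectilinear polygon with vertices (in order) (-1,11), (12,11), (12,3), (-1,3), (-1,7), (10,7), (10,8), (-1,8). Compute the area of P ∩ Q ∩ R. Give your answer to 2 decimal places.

38.29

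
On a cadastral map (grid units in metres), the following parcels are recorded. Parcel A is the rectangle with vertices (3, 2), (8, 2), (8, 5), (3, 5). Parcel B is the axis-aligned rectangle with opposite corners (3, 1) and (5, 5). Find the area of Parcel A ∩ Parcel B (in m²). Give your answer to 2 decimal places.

|Parcel A∩Parcel B|: x∈[3,5], y∈[2,5] → 2·3 = 6.

6.00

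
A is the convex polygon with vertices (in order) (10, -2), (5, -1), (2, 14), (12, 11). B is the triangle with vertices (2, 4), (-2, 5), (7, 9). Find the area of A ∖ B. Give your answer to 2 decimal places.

|A| = 104, |A∩B| = 3.4014.
|A ∖ B| = |A| − |A∩B| = 104 − 3.4014 = 100.60.

100.60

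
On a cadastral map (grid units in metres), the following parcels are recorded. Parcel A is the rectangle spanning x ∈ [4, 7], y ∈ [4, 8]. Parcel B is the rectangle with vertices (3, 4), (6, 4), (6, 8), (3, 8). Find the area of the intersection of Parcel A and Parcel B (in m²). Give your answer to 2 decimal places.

8.00

|Parcel A∩Parcel B|: x∈[4,6], y∈[4,8] → 2·4 = 8.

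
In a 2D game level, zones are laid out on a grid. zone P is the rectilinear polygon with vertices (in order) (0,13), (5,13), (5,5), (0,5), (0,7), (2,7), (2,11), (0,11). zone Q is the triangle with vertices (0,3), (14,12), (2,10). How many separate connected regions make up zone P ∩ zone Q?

zone P ∩ zone Q is a single connected region.

1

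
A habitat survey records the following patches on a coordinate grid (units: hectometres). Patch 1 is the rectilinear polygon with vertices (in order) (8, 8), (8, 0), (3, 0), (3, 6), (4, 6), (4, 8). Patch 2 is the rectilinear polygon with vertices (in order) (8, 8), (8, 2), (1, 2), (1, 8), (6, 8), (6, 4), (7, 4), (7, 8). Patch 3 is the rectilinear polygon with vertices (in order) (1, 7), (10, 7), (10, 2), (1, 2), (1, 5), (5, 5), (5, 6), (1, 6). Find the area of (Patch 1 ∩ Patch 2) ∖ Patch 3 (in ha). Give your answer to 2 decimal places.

5.00

|Patch 1 ∩ Patch 2| = 24.
|(Patch 1 ∩ Patch 2) ∩ Patch 3| = 19.
|(Patch 1 ∩ Patch 2) ∖ Patch 3| = 24 − 19 = 5.00.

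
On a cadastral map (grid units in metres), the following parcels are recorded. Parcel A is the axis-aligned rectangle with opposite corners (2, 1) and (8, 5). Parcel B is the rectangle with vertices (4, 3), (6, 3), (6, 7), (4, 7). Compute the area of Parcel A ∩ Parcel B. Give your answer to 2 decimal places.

|Parcel A∩Parcel B|: x∈[4,6], y∈[3,5] → 2·2 = 4.

4.00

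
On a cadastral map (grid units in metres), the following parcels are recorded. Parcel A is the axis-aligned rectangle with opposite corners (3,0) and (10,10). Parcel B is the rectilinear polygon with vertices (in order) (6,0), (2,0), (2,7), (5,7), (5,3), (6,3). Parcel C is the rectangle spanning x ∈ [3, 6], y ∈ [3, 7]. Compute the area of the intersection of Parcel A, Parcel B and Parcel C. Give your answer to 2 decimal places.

8.00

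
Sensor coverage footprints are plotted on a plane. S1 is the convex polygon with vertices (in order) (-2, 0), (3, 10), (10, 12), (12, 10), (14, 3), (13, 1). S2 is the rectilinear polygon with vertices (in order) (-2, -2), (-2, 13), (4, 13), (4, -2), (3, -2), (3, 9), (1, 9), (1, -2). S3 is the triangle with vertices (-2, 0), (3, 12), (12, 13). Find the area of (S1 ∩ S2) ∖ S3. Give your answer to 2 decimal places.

|S1 ∩ S2| = 18.7262.
|(S1 ∩ S2) ∩ S3| = 10.1071.
|(S1 ∩ S2) ∖ S3| = 18.7262 − 10.1071 = 8.62.

8.62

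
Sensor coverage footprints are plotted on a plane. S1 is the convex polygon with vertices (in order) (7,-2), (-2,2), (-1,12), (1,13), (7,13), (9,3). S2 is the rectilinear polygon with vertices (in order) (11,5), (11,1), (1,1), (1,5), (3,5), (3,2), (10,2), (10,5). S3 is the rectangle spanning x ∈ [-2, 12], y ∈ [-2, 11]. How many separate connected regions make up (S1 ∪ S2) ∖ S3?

1

(S1 ∪ S2) ∖ S3 is a single connected region.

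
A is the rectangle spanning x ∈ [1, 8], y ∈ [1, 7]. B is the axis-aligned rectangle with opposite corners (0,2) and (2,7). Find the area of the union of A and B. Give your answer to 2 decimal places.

By inclusion–exclusion:
Individual areas: |A| = 42, |B| = 10.
|A∩B|: x∈[1,2], y∈[2,7] → 1·5 = 5.
|A ∪ B| = 52 − 5 = 47.00.

47.00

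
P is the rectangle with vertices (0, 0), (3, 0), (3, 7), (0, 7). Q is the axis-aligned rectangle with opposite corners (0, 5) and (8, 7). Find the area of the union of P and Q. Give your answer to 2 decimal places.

By inclusion–exclusion:
Individual areas: |P| = 21, |Q| = 16.
|P∩Q|: x∈[0,3], y∈[5,7] → 3·2 = 6.
|P ∪ Q| = 37 − 6 = 31.00.

31.00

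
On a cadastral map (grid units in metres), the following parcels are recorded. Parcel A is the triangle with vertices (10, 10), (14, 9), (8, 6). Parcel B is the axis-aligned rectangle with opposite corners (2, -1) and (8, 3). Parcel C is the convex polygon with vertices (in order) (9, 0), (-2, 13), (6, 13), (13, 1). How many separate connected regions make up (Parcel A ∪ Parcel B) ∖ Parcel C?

2

(Parcel A ∪ Parcel B) ∖ Parcel C splits into 2 disjoint pieces (area 7.8368, area 22.6014).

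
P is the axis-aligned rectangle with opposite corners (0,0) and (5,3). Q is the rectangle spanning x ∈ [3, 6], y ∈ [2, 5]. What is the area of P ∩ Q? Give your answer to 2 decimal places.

|P∩Q|: x∈[3,5], y∈[2,3] → 2·1 = 2.

2.00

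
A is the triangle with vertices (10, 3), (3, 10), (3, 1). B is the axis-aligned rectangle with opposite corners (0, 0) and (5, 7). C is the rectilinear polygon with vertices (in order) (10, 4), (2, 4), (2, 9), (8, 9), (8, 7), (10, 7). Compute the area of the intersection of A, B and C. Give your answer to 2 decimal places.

The intersection is the polygon with vertices (3,7), (5,7), (5,4), (3,4).
By the shoelace formula its area is 6.00.

6.00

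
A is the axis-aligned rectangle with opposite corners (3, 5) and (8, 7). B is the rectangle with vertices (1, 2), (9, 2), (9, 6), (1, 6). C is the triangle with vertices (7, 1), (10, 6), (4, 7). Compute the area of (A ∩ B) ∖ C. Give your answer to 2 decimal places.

|A ∩ B| = 5.
|(A ∩ B) ∩ C| = 3.25.
|(A ∩ B) ∖ C| = 5 − 3.25 = 1.75.

1.75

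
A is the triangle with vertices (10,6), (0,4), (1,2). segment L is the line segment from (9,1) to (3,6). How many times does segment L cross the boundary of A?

2

The segment meets the boundary at (4.355,4.871), (5.435,3.971).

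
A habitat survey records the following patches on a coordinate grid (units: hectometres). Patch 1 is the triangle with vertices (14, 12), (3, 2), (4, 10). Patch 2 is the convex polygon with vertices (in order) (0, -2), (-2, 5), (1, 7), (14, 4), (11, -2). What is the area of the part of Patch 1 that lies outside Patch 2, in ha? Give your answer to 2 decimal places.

31.22

|Patch 1| = 39, |Patch 1∩Patch 2| = 7.7839.
|Patch 1 ∖ Patch 2| = |Patch 1| − |Patch 1∩Patch 2| = 39 − 7.7839 = 31.22.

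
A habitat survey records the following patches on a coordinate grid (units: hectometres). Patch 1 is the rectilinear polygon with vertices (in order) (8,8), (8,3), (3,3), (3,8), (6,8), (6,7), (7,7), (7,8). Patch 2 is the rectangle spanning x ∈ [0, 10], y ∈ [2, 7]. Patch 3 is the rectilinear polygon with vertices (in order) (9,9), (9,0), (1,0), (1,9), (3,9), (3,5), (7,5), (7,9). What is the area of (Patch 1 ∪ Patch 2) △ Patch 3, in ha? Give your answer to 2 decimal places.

44.00

|Patch 1 ∪ Patch 2| = 54.
|(Patch 1 ∪ Patch 2) ∩ Patch 3| = 33.
|(Patch 1 ∪ Patch 2) △ Patch 3| = 54 + 56 − 66 = 44.00.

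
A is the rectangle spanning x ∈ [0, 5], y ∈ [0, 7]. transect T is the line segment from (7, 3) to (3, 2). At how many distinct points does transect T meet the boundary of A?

1

The segment meets the boundary at (5,2.5).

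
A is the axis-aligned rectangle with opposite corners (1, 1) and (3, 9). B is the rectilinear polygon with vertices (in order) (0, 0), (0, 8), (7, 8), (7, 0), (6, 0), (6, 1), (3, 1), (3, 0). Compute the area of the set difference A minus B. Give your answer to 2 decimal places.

|A| = 16, |A∩B| = 14.
|A ∖ B| = |A| − |A∩B| = 16 − 14 = 2.00.

2.00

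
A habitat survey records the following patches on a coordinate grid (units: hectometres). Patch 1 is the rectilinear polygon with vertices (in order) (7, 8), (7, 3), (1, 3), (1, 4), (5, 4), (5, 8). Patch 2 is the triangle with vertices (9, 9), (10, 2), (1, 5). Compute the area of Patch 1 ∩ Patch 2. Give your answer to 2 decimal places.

The intersection is the polygon with vertices (7,3), (4,4), (5,4), (5,7), (7,8).
By the shoelace formula its area is 8.50.

8.50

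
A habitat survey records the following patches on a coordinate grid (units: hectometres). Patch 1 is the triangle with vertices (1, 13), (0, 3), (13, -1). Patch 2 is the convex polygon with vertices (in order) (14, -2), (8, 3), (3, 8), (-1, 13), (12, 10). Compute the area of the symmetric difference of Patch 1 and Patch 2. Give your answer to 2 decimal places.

|Patch 1| = 67, |Patch 2| = 85, |Patch 1∩Patch 2| = 21.5438.
|Patch 1 △ Patch 2| = |Patch 1| + |Patch 2| − 2·|Patch 1∩Patch 2| = 67 + 85 − 43.0876 = 108.91.

108.91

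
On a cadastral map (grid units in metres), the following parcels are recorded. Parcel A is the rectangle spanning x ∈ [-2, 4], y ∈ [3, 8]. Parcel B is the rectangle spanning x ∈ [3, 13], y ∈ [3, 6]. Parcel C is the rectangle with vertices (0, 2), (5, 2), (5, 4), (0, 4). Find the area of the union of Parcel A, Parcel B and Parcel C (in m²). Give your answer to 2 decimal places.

62.00

By inclusion–exclusion:
Individual areas: |Parcel A| = 30, |Parcel B| = 30, |Parcel C| = 10.
|Parcel A∩Parcel B|: x∈[3,4], y∈[3,6] → 1·3 = 3.
|Parcel A∩Parcel C|: x∈[0,4], y∈[3,4] → 4·1 = 4.
|Parcel B∩Parcel C|: x∈[3,5], y∈[3,4] → 2·1 = 2.
|Parcel A∩Parcel B∩Parcel C| = 1.
|Parcel A ∪ Parcel B ∪ Parcel C| = 70 − 9 + 1 = 62.00.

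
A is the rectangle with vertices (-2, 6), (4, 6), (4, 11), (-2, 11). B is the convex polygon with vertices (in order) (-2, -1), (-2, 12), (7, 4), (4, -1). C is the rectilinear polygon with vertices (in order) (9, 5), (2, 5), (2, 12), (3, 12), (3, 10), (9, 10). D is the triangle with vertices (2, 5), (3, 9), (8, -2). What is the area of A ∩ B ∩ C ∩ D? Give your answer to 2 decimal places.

2.02

The intersection is the polygon with vertices (4,6.667), (4,6), (2.25,6), (2.704,7.818).
By the shoelace formula its area is 2.02.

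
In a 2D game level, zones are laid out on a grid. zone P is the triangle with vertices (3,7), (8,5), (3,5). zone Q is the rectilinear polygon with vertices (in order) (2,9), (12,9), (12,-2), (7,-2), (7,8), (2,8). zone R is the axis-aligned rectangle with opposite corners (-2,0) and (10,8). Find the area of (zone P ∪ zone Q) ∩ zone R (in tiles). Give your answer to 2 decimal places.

28.80

|zone P ∪ zone Q| = 64.8.
|(zone P ∪ zone Q) ∩ zone R| = 28.80.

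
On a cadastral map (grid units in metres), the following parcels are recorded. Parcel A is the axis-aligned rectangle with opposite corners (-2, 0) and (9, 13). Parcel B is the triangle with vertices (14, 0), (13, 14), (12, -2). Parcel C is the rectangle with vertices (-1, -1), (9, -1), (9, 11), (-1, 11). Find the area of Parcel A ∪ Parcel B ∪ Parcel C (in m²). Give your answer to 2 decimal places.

168.00

By inclusion–exclusion:
Individual areas: |Parcel A| = 143, |Parcel B| = 15, |Parcel C| = 120.
|Parcel A∩Parcel B| = 0.
|Parcel A∩Parcel C|: x∈[-1,9], y∈[0,11] → 10·11 = 110.
|Parcel B∩Parcel C| = 0.
|Parcel A∩Parcel B∩Parcel C| = 0.
|Parcel A ∪ Parcel B ∪ Parcel C| = 278 − 110 + 0 = 168.00.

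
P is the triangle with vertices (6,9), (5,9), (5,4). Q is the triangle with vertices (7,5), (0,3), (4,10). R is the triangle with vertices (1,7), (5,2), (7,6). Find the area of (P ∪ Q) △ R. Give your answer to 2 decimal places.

|P ∪ Q| = 21.6111.
|(P ∪ Q) ∩ R| = 8.7051.
|(P ∪ Q) △ R| = 21.6111 + 13 − 17.4102 = 17.20.

17.20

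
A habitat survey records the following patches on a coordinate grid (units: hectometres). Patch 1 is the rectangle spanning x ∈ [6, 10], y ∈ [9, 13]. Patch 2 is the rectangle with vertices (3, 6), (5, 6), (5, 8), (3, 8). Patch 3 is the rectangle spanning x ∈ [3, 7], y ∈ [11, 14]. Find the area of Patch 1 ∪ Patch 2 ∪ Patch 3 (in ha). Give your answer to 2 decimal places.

By inclusion–exclusion:
Individual areas: |Patch 1| = 16, |Patch 2| = 4, |Patch 3| = 12.
|Patch 1∩Patch 2| = 0 (no overlap).
|Patch 1∩Patch 3|: x∈[6,7], y∈[11,13] → 1·2 = 2.
|Patch 2∩Patch 3| = 0 (no overlap).
|Patch 1∩Patch 2∩Patch 3| = 0.
|Patch 1 ∪ Patch 2 ∪ Patch 3| = 32 − 2 + 0 = 30.00.

30.00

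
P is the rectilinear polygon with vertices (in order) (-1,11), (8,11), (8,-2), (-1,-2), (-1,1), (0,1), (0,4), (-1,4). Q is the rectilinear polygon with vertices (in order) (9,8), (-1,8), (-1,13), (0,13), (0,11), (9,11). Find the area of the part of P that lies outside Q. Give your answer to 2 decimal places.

|P| = 114, |P∩Q| = 27.
|P ∖ Q| = |P| − |P∩Q| = 114 − 27 = 87.00.

87.00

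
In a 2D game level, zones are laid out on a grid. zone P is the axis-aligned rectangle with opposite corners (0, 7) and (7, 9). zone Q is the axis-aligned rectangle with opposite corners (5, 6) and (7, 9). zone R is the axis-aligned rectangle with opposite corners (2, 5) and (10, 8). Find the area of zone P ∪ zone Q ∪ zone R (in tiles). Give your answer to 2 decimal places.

33.00

By inclusion–exclusion:
Individual areas: |zone P| = 14, |zone Q| = 6, |zone R| = 24.
|zone P∩zone Q|: x∈[5,7], y∈[7,9] → 2·2 = 4.
|zone P∩zone R|: x∈[2,7], y∈[7,8] → 5·1 = 5.
|zone Q∩zone R|: x∈[5,7], y∈[6,8] → 2·2 = 4.
|zone P∩zone Q∩zone R| = 2.
|zone P ∪ zone Q ∪ zone R| = 44 − 13 + 2 = 33.00.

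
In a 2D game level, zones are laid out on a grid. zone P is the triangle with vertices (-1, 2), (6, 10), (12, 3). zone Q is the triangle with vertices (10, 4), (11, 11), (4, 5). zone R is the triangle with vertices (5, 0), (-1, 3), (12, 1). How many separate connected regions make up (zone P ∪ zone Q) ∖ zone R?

(zone P ∪ zone Q) ∖ zone R splits into 2 disjoint pieces (area 55.3964, area 0.5623).

2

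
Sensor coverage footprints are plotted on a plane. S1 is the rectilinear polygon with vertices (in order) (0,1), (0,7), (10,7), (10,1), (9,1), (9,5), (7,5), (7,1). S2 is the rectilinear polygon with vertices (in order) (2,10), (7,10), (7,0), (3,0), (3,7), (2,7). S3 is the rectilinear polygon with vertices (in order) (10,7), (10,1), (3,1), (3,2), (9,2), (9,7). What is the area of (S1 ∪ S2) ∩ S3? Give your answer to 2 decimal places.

|S1 ∪ S2| = 71.
|(S1 ∪ S2) ∩ S3| = 10.00.

10.00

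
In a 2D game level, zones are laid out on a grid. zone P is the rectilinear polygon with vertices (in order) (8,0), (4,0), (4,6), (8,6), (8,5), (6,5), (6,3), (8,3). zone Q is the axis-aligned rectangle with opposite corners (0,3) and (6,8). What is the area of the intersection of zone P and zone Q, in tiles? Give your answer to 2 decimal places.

The intersection is the polygon with vertices (4,6), (6,6), (6,5), (6,3), (4,3).
By the shoelace formula its area is 6.00.

6.00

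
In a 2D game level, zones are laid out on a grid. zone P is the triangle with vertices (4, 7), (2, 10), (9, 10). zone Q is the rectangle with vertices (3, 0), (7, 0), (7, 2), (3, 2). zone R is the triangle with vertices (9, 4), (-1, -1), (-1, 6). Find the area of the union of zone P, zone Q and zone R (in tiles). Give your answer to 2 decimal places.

By inclusion–exclusion:
Individual areas: |zone P| = 10.5, |zone Q| = 8, |zone R| = 35.
|zone P∩zone Q| = 0.
|zone P∩zone R| = 0.
|zone Q∩zone R| = 1.
|zone P∩zone Q∩zone R| = 0.
|zone P ∪ zone Q ∪ zone R| = 53.5 − 1 + 0 = 52.50.

52.50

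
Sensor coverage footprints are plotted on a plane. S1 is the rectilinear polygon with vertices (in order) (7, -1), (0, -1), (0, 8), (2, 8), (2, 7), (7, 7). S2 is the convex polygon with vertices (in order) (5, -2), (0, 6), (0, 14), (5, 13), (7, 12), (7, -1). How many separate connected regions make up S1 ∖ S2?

1

S1 ∖ S2 is a single connected region.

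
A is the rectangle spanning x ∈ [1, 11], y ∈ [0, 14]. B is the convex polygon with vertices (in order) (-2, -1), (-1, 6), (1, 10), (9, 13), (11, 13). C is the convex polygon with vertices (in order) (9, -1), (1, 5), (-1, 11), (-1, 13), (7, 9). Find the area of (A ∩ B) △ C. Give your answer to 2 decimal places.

54.14

|A ∩ B| = 41.8462.
|(A ∩ B) ∩ C| = 25.8541.
|(A ∩ B) △ C| = 41.8462 + 64 − 51.7081 = 54.14.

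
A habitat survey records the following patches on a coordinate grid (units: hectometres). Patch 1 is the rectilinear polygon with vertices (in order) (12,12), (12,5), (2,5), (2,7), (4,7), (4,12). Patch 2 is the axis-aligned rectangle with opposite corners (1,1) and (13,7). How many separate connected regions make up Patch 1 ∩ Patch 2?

1

Patch 1 ∩ Patch 2 is a single connected region.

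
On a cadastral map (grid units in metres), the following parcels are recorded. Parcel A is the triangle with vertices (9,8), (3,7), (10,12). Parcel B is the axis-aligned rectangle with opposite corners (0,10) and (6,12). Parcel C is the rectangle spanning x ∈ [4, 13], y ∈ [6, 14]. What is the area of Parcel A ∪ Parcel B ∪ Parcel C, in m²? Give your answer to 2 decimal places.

By inclusion–exclusion:
Individual areas: |Parcel A| = 11.5, |Parcel B| = 12, |Parcel C| = 72.
|Parcel A∩Parcel B| = 0.
|Parcel A∩Parcel C| = 11.2262.
|Parcel B∩Parcel C|: x∈[4,6], y∈[10,12] → 2·2 = 4.
|Parcel A∩Parcel B∩Parcel C| = 0.
|Parcel A ∪ Parcel B ∪ Parcel C| = 95.5 − 15.2262 + 0 = 80.27.

80.27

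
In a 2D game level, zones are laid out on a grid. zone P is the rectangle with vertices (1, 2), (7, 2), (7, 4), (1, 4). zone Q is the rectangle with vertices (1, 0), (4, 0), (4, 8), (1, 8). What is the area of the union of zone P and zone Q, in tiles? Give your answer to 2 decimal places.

By inclusion–exclusion:
Individual areas: |zone P| = 12, |zone Q| = 24.
|zone P∩zone Q|: x∈[1,4], y∈[2,4] → 3·2 = 6.
|zone P ∪ zone Q| = 36 − 6 = 30.00.

30.00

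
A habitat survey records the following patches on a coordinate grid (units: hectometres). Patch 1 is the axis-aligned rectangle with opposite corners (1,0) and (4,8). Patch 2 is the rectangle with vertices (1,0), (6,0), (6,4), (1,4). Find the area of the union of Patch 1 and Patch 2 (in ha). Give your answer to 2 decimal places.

By inclusion–exclusion:
Individual areas: |Patch 1| = 24, |Patch 2| = 20.
|Patch 1∩Patch 2|: x∈[1,4], y∈[0,4] → 3·4 = 12.
|Patch 1 ∪ Patch 2| = 44 − 12 = 32.00.

32.00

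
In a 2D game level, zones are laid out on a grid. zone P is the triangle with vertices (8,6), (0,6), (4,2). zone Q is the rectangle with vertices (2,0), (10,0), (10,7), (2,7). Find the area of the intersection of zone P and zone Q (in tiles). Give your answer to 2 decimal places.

The intersection is the polygon with vertices (8,6), (4,2), (2,4), (2,6).
By the shoelace formula its area is 14.00.

14.00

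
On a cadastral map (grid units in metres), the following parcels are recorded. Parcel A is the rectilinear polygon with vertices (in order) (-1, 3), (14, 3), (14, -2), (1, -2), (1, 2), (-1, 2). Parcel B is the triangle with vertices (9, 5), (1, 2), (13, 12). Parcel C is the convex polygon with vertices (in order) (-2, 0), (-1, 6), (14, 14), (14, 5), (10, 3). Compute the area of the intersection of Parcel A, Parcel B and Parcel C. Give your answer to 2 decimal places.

The intersection is the polygon with vertices (1,2), (2.2,3), (3.667,3).
By the shoelace formula its area is 0.73.

0.73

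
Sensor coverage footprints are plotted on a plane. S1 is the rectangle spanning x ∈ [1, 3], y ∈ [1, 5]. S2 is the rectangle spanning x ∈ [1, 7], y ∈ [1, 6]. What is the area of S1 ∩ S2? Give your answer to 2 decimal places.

|S1∩S2|: x∈[1,3], y∈[1,5] → 2·4 = 8.

8.00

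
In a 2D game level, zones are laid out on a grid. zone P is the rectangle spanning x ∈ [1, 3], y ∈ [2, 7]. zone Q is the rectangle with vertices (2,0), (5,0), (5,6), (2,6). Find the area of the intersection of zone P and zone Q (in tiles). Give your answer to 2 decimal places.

|zone P∩zone Q|: x∈[2,3], y∈[2,6] → 1·4 = 4.

4.00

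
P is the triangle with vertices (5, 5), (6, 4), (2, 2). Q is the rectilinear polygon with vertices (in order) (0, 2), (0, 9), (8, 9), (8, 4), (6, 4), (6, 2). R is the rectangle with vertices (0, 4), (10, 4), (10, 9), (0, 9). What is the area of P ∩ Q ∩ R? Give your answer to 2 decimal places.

The intersection is the polygon with vertices (5,5), (6,4), (4,4).
By the shoelace formula its area is 1.00.

1.00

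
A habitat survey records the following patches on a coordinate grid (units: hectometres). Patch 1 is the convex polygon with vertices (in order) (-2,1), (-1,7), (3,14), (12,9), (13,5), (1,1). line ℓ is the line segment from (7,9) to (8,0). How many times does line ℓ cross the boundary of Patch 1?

The segment meets the boundary at (7.643,3.214).

1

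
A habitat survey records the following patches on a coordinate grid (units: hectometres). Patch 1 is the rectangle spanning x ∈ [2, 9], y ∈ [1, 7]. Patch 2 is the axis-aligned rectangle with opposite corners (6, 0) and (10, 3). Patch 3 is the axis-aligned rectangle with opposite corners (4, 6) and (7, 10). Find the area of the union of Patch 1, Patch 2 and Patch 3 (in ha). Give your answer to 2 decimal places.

By inclusion–exclusion:
Individual areas: |Patch 1| = 42, |Patch 2| = 12, |Patch 3| = 12.
|Patch 1∩Patch 2|: x∈[6,9], y∈[1,3] → 3·2 = 6.
|Patch 1∩Patch 3|: x∈[4,7], y∈[6,7] → 3·1 = 3.
|Patch 2∩Patch 3| = 0 (no overlap).
|Patch 1∩Patch 2∩Patch 3| = 0.
|Patch 1 ∪ Patch 2 ∪ Patch 3| = 66 − 9 + 0 = 57.00.

57.00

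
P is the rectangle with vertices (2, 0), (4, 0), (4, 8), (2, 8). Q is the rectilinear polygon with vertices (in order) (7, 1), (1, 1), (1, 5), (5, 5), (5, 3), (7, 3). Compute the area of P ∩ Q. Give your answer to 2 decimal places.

8.00

The intersection is the polygon with vertices (4,1), (2,1), (2,5), (4,5).
By the shoelace formula its area is 8.00.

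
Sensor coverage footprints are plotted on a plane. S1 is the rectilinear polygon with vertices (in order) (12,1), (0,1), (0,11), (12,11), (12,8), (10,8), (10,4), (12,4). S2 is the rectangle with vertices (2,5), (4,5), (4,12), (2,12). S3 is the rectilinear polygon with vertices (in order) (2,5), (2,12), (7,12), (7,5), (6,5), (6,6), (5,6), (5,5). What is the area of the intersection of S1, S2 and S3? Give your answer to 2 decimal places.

The intersection is the polygon with vertices (4,5), (2,5), (2,11), (4,11).
By the shoelace formula its area is 12.00.

12.00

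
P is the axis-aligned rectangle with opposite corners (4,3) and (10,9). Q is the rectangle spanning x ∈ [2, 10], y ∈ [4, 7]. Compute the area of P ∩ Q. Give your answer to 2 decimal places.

|P∩Q|: x∈[4,10], y∈[4,7] → 6·3 = 18.

18.00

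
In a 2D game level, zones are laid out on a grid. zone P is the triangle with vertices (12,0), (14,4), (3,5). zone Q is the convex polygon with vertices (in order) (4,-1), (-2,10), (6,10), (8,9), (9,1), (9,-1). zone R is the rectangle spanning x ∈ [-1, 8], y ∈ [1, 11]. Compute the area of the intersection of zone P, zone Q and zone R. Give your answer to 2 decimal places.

The intersection is the polygon with vertices (8,4.545), (8,2.222), (3,5).
By the shoelace formula its area is 5.81.

5.81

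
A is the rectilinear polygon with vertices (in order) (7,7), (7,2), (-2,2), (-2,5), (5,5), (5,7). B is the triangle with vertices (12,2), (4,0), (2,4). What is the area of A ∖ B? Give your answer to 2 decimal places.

|A| = 31, |A∩B| = 6.5.
|A ∖ B| = |A| − |A∩B| = 31 − 6.5 = 24.50.

24.50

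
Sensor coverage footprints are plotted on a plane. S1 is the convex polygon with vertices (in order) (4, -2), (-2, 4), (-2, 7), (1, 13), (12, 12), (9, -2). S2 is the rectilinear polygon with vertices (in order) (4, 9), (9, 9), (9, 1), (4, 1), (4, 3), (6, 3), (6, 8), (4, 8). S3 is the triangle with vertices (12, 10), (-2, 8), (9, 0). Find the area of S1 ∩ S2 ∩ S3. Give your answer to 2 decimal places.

25.43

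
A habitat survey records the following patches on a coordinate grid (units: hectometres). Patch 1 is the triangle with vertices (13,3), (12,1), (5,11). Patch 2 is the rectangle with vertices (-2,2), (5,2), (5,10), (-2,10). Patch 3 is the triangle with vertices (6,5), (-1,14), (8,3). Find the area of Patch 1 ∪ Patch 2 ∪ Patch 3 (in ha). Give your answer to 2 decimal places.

By inclusion–exclusion:
Individual areas: |Patch 1| = 12, |Patch 2| = 56, |Patch 3| = 2.
|Patch 1∩Patch 2| = 0.
|Patch 1∩Patch 3| = 0.
|Patch 2∩Patch 3| = 0.8196.
|Patch 1∩Patch 2∩Patch 3| = 0.
|Patch 1 ∪ Patch 2 ∪ Patch 3| = 70 − 0.8196 + 0 = 69.18.

69.18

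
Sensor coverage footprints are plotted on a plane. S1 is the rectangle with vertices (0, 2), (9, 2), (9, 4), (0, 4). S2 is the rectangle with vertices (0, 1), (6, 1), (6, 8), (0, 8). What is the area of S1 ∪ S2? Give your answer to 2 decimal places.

48.00

By inclusion–exclusion:
Individual areas: |S1| = 18, |S2| = 42.
|S1∩S2|: x∈[0,6], y∈[2,4] → 6·2 = 12.
|S1 ∪ S2| = 60 − 12 = 48.00.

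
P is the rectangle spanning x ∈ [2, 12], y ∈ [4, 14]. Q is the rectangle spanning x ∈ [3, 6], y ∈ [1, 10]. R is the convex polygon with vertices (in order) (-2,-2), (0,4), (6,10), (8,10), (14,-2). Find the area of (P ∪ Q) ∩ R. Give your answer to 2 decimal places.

|P ∪ Q| = 109.
|(P ∪ Q) ∩ R| = 46.00.

46.00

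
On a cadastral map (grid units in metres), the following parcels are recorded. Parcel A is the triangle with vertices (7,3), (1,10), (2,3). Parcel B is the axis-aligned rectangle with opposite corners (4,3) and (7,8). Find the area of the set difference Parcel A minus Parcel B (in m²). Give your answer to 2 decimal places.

12.25

|Parcel A| = 17.5, |Parcel A∩Parcel B| = 5.25.
|Parcel A ∖ Parcel B| = |Parcel A| − |Parcel A∩Parcel B| = 17.5 − 5.25 = 12.25.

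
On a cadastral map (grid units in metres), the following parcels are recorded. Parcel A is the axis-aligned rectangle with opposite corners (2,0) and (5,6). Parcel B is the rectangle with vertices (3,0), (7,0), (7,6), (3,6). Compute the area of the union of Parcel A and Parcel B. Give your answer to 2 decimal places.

By inclusion–exclusion:
Individual areas: |Parcel A| = 18, |Parcel B| = 24.
|Parcel A∩Parcel B|: x∈[3,5], y∈[0,6] → 2·6 = 12.
|Parcel A ∪ Parcel B| = 42 − 12 = 30.00.

30.00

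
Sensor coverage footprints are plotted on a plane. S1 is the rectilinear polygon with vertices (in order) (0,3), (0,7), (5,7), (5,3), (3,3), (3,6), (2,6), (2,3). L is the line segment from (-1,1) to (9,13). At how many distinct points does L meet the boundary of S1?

4

The segment meets the boundary at (4,7), (3,5.8), (0.667,3), (2,4.6).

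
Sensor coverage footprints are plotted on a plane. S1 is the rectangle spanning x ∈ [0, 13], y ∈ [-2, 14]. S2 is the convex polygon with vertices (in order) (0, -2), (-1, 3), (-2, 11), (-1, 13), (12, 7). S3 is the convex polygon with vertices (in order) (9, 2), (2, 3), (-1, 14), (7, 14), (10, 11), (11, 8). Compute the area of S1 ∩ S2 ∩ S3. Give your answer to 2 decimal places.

63.29

The intersection is the polygon with vertices (10.844,7.533), (10.222,5.667), (5.92,2.44), (2,3), (0,10.333), (0,12.539).
By the shoelace formula its area is 63.29.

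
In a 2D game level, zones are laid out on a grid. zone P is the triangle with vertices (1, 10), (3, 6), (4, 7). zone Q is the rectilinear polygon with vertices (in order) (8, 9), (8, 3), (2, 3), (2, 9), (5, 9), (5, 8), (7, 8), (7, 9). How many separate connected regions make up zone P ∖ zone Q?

zone P ∖ zone Q is a single connected region.

1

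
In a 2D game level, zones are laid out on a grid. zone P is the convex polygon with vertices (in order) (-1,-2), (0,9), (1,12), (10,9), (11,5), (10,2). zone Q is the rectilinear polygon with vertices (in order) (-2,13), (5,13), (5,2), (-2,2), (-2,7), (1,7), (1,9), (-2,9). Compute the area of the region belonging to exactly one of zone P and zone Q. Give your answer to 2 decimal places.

91.24

|zone P| = 112, |zone Q| = 71, |zone P∩zone Q| = 45.8788.
|zone P △ zone Q| = |zone P| + |zone Q| − 2·|zone P∩zone Q| = 112 + 71 − 91.7576 = 91.24.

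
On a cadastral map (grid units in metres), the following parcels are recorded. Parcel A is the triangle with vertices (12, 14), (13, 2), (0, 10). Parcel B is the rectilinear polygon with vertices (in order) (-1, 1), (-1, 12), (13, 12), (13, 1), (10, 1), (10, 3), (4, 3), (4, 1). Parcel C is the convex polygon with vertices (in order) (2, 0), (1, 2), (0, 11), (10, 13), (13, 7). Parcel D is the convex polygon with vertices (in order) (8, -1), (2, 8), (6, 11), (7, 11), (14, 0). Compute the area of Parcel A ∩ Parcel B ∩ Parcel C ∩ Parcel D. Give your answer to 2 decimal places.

The intersection is the polygon with vertices (9.006,4.458), (2.563,8.422), (6,11), (7,11), (10.541,5.435).
By the shoelace formula its area is 24.39.

24.39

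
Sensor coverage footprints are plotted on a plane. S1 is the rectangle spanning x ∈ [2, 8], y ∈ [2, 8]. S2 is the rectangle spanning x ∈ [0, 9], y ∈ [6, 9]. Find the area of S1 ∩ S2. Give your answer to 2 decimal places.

|S1∩S2|: x∈[2,8], y∈[6,8] → 6·2 = 12.

12.00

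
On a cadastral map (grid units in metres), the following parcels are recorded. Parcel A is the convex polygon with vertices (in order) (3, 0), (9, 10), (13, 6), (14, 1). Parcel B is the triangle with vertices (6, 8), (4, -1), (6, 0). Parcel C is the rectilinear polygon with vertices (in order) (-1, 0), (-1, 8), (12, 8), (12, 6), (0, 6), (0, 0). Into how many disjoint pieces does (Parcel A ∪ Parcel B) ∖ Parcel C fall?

2

(Parcel A ∪ Parcel B) ∖ Parcel C splits into 2 disjoint pieces (area 50.0725, area 3.2).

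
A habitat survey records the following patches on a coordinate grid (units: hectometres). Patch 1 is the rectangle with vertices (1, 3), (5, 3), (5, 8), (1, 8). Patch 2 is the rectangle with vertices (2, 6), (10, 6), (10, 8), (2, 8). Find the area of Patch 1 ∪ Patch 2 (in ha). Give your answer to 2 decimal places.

By inclusion–exclusion:
Individual areas: |Patch 1| = 20, |Patch 2| = 16.
|Patch 1∩Patch 2|: x∈[2,5], y∈[6,8] → 3·2 = 6.
|Patch 1 ∪ Patch 2| = 36 − 6 = 30.00.

30.00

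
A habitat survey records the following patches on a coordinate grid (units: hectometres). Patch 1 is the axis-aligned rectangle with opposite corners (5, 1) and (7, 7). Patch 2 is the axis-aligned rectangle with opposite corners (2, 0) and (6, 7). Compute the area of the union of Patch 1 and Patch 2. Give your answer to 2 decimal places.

34.00

By inclusion–exclusion:
Individual areas: |Patch 1| = 12, |Patch 2| = 28.
|Patch 1∩Patch 2|: x∈[5,6], y∈[1,7] → 1·6 = 6.
|Patch 1 ∪ Patch 2| = 40 − 6 = 34.00.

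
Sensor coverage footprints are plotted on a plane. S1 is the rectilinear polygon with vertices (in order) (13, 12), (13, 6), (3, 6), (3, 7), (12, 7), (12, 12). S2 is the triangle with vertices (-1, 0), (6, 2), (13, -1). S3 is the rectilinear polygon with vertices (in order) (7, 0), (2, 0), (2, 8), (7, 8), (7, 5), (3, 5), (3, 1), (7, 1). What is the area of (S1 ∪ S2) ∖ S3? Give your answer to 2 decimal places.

|S1 ∪ S2| = 32.5.
|(S1 ∪ S2) ∩ S3| = 9.
|(S1 ∪ S2) ∖ S3| = 32.5 − 9 = 23.50.

23.50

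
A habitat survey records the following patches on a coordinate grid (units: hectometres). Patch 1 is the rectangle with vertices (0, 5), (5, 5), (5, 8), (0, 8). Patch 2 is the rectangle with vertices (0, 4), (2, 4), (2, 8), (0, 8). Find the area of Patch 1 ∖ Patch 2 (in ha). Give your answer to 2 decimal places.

9.00

|Patch 1∩Patch 2|: x∈[0,2], y∈[5,8] → 2·3 = 6.
|Patch 1| = 15.
|Patch 1 ∖ Patch 2| = |Patch 1| − |Patch 1∩Patch 2| = 15 − 6 = 9.00.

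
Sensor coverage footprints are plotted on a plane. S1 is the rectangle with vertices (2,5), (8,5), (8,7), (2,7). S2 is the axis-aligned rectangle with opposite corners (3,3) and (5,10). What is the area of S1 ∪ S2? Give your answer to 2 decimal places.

By inclusion–exclusion:
Individual areas: |S1| = 12, |S2| = 14.
|S1∩S2|: x∈[3,5], y∈[5,7] → 2·2 = 4.
|S1 ∪ S2| = 26 − 4 = 22.00.

22.00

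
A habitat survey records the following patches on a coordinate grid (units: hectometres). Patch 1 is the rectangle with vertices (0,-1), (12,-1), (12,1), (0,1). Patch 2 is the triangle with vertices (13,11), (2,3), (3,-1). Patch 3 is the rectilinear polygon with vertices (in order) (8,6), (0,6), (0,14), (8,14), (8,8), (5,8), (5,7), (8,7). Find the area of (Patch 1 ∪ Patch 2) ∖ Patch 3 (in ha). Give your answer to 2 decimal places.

46.65

|Patch 1 ∪ Patch 2| = 47.8333.
|(Patch 1 ∪ Patch 2) ∩ Patch 3| = 1.1875.
|(Patch 1 ∪ Patch 2) ∖ Patch 3| = 47.8333 − 1.1875 = 46.65.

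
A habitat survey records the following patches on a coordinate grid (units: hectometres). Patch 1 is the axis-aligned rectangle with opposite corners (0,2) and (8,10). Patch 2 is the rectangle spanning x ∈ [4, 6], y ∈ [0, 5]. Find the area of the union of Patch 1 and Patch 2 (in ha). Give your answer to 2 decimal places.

68.00

By inclusion–exclusion:
Individual areas: |Patch 1| = 64, |Patch 2| = 10.
|Patch 1∩Patch 2|: x∈[4,6], y∈[2,5] → 2·3 = 6.
|Patch 1 ∪ Patch 2| = 74 − 6 = 68.00.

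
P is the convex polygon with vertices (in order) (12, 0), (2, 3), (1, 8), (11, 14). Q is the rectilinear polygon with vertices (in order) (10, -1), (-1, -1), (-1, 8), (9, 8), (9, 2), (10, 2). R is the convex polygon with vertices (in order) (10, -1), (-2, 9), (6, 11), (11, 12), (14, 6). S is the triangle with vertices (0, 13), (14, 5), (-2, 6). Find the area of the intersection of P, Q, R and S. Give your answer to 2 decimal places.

18.91

The intersection is the polygon with vertices (8.75,8), (9,7.857), (9,5.312), (1.892,5.757), (1.36,6.2), (1,8).
By the shoelace formula its area is 18.91.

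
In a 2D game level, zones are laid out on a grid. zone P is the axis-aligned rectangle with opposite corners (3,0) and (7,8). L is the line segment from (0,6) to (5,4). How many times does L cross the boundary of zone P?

1

The segment meets the boundary at (3,4.8).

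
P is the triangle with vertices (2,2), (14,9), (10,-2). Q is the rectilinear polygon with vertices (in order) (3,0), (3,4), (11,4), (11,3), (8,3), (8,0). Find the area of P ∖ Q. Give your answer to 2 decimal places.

32.97

|P| = 52, |P∩Q| = 19.0298.
|P ∖ Q| = |P| − |P∩Q| = 52 − 19.0298 = 32.97.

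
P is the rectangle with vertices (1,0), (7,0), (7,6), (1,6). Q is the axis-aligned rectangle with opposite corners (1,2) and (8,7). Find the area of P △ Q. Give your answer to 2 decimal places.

|P∩Q|: x∈[1,7], y∈[2,6] → 6·4 = 24.
|P △ Q| = |P| + |Q| − 2·|P∩Q| = 36 + 35 − 48 = 23.00.

23.00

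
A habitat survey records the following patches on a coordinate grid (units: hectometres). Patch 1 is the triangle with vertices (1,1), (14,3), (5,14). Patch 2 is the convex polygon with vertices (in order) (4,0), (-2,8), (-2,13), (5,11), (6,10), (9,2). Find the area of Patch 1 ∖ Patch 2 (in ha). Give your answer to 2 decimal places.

38.23

|Patch 1| = 80.5, |Patch 1∩Patch 2| = 42.2696.
|Patch 1 ∖ Patch 2| = |Patch 1| − |Patch 1∩Patch 2| = 80.5 − 42.2696 = 38.23.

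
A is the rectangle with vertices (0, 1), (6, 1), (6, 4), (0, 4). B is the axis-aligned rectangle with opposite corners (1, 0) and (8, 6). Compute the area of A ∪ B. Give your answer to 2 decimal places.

45.00

By inclusion–exclusion:
Individual areas: |A| = 18, |B| = 42.
|A∩B|: x∈[1,6], y∈[1,4] → 5·3 = 15.
|A ∪ B| = 60 − 15 = 45.00.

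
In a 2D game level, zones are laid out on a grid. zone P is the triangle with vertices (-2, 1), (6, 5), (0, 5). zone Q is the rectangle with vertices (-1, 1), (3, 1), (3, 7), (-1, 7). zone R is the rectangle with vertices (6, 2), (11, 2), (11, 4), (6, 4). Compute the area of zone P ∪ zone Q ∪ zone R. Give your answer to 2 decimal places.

By inclusion–exclusion:
Individual areas: |zone P| = 12, |zone Q| = 24, |zone R| = 10.
|zone P∩zone Q| = 9.
|zone P∩zone R| = 0.
|zone Q∩zone R| = 0 (no overlap).
|zone P∩zone Q∩zone R| = 0.
|zone P ∪ zone Q ∪ zone R| = 46 − 9 + 0 = 37.00.

37.00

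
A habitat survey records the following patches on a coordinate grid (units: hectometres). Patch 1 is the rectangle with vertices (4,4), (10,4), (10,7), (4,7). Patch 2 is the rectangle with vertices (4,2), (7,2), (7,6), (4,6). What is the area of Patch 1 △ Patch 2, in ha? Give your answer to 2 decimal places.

|Patch 1∩Patch 2|: x∈[4,7], y∈[4,6] → 3·2 = 6.
|Patch 1 △ Patch 2| = |Patch 1| + |Patch 2| − 2·|Patch 1∩Patch 2| = 18 + 12 − 12 = 18.00.

18.00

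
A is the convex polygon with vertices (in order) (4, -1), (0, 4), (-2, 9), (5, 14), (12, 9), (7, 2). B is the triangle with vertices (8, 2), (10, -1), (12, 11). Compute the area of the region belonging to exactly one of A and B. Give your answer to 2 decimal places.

|A| = 113, |B| = 15, |A∩B| = 1.5413.
|A △ B| = |A| + |B| − 2·|A∩B| = 113 + 15 − 3.0827 = 124.92.

124.92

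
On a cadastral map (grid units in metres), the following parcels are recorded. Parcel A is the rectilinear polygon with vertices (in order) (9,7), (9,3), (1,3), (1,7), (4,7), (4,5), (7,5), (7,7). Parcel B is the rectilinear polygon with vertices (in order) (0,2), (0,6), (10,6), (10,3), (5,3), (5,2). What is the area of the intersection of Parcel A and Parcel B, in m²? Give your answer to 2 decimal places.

21.00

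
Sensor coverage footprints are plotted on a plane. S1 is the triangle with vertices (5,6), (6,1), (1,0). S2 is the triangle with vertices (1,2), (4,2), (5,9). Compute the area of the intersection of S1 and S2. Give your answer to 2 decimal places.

The intersection is the polygon with vertices (4.455,5.182), (4,2), (2.333,2).
By the shoelace formula its area is 2.65.

2.65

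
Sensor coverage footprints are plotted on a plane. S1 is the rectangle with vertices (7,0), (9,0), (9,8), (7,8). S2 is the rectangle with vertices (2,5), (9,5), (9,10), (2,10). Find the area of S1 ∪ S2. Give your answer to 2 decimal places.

45.00

By inclusion–exclusion:
Individual areas: |S1| = 16, |S2| = 35.
|S1∩S2|: x∈[7,9], y∈[5,8] → 2·3 = 6.
|S1 ∪ S2| = 51 − 6 = 45.00.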